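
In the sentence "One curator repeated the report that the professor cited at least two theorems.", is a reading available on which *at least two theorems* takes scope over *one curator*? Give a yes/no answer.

No

The DP *at least two theorems* is contained in the complex NP *the report that the professor cited at least two theorems*.
A that-clause complement to a noun is an island; QR cannot cross the NP boundary.
So *at least two theorems* cannot raise high enough to outscope *one curator*; only the surface ordering *one curator* > *at least two theorems* is available.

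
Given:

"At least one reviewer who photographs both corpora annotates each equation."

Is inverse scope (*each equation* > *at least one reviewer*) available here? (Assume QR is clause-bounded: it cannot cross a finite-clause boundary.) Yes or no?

Yes

Although the sentence contains a relative clause (*who photographs both corpora*), *each equation* is outside it, in the matrix VP.
Since no island is crossed, the inverse ordering is licensed alongside surface scope.
The sentence is scopally ambiguous between *at least one reviewer* > *each equation* and *each equation* > *at least one reviewer*.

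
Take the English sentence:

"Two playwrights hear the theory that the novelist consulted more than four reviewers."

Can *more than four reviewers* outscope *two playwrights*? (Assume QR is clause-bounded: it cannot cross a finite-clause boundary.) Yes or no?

No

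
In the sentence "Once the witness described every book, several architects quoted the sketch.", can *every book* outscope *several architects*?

No

Structurally, *every book* is inside the adjunct clause *once the witness described every book*.
Adverbial clauses are not L-marked, so they are barriers for QR — the quantifier cannot escape the adjunct.
*every book* is confined to the island and cannot take scope over *several architects*.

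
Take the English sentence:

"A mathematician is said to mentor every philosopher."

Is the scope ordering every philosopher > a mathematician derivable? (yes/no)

Infinitival complements of raising predicates do not block QR; *every philosopher* and *a mathematician* are effectively clausemates.
QR within a single clause is free, so the lower quantifier may take scope over the higher one.
The sentence is scopally ambiguous between *a mathematician* > *every philosopher* and *every philosopher* > *a mathematician*.

Yes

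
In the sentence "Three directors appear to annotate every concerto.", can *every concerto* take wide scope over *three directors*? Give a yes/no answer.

Yes

Raising constructions are monoclausal for scope purposes; *every concerto* is not separated from *three directors* by any island.
No island intervenes, so both surface and inverse scope are derivable.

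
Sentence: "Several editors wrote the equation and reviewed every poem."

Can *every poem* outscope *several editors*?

No

*every poem* is embedded in one conjunct of the coordinate structure (*reviewed every poem*).
The Coordinate Structure Constraint blocks movement (including QR) out of a single conjunct.
So *every poem* cannot raise to a position above *several editors*.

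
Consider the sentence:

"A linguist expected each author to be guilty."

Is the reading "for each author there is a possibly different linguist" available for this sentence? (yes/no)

Yes

The paraphrase describes the scope ordering *each author* > *a linguist*.
ECM infinitives lack a CP barrier, so *each author* can QR over the matrix subject *a linguist*.
QR within a single clause is free, so the lower quantifier may take scope over the higher one.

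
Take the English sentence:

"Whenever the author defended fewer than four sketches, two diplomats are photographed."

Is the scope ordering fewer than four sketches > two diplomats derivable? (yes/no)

No

*fewer than four sketches* occurs within the adjunct clause *whenever the author defended fewer than four sketches*.
Since the clause is an adjunct (not a complement), the Adjunct Condition blocks QR across its edge.
So the wide-scope reading for *fewer than four sketches* is blocked.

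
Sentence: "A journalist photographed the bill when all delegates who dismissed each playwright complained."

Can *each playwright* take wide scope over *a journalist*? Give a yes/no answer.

The DP *each playwright* is contained in the relative clause *who dismissed each playwright*, which is itself inside the adjunct *when all delegates who dismissed each playwright complained*.
The quantifier would have to escape first the RC and then the adjunct — two independent island violations.
There is no licit LF on which *each playwright* c-commands *a journalist*.

No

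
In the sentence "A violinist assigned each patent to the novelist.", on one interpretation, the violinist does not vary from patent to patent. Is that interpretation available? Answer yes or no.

Yes

This is the *a violinist* > *each patent* reading.
That is the surface-scope ordering, which is always one of the available readings — island constraints only ever restrict inverse scope.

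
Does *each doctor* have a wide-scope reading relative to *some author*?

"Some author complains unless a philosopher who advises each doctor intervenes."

The target quantifier *each doctor* is part of the relative clause *who advises each doctor*, which is itself inside the adjunct *unless a philosopher who advises each doctor intervenes*.
The quantifier would have to escape first the RC and then the adjunct — two independent island violations.
*each doctor* is confined to the island and cannot take scope over *some author*.
(Only the surface reading survives: one fixed author with respect to all the relevant doctors.)

No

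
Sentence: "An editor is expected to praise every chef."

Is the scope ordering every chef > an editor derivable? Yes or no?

Infinitival complements of raising predicates do not block QR; *every chef* and *an editor* are effectively clausemates.
Ordinary QR to a clause-peripheral position gives the wide-scope LF for the lower DP.
Both orderings are possible: *an editor* > *every chef* and *every chef* > *an editor*.

Yes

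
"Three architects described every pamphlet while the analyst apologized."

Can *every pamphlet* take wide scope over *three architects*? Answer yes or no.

Yes

The adjunct clause does not contain *every pamphlet*, which is the matrix object.
Ordinary QR to a clause-peripheral position gives the wide-scope LF for the lower DP.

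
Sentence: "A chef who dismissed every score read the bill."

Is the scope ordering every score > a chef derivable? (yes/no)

No

Structurally, *every score* is inside the relative clause *who dismissed every score*.
Quantifiers inside a relative clause are trapped there; the RC boundary blocks QR.
There is no licit LF on which *every score* c-commands *a chef*.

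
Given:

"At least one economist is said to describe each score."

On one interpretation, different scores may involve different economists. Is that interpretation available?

Yes

This is the *each score* > *at least one economist* reading.
*each score* is the object of the infinitival complement of a raising predicate; raising infinitives are transparent for QR, so the two DPs are in effect clausemates.
No island intervenes, so both surface and inverse scope are derivable.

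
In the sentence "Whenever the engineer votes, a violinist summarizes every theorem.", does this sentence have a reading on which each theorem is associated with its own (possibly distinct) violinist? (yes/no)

That reading corresponds to *every theorem* > *a violinist*.
Neither queried DP is inside the adjunct, so the adjunct-island constraint does not apply.
QR within a single clause is free, so the lower quantifier may take scope over the higher one.
The sentence is scopally ambiguous between *a violinist* > *every theorem* and *every theorem* > *a violinist*.

Yes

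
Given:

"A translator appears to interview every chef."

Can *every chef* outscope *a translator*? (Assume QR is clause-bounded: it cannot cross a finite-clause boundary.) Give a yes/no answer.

Yes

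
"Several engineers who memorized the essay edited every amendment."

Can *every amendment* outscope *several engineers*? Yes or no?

Yes

*every amendment* sits in the matrix clause, not in the relative clause on *several engineers*.
Clause-internal QR can adjoin the lower DP above the subject, yielding the inverse reading.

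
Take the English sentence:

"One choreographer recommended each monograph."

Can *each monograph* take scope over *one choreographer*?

Yes

*one choreographer* and *each monograph* are co-arguments of the matrix verb, with nothing but a clause-internal boundary between them.
With no island boundary between them, the object can take inverse scope over the subject via ordinary QR within the clause.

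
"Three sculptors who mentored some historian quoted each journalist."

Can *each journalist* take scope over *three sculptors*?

The RC *who mentored some historian* is an island, but *each journalist* is not inside it — it is the matrix object, a clausemate of *three sculptors*.
Clause-internal QR can adjoin the lower DP above the subject, yielding the inverse reading.

Yes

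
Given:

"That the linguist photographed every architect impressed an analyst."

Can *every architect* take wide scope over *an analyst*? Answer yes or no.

No

Structurally, *every architect* is inside the sentential subject *that the linguist photographed every architect*.
The subject-island constraint blocks QR out of a clausal subject.
There is no licit LF on which *every architect* c-commands *an analyst*.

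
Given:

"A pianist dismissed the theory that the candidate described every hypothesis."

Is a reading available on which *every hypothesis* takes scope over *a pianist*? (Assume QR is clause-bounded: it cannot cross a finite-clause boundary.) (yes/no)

No

*every hypothesis* sits inside the complex NP *the theory that the candidate described every hypothesis*.
Since the clause is the complement of a nominal head, the CNPC blocks scope extraction.
So *every hypothesis* cannot raise to a position above *a pianist*.
(Only the surface reading survives: one fixed pianist with respect to all the relevant hypotheses.)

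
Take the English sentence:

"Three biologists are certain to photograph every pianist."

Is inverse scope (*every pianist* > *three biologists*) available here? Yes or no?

Yes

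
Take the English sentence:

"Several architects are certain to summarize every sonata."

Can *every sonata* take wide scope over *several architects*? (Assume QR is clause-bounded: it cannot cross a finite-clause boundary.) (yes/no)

The matrix predicate is a raising verb, whose infinitival complement is not a scope island — *every sonata* can QR into the matrix clause.
Ordinary QR to a clause-peripheral position gives the wide-scope LF for the lower DP.

Yes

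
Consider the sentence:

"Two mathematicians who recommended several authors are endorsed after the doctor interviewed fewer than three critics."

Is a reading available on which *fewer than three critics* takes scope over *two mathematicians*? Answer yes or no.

No

*fewer than three critics* is embedded in the adjunct clause *after the doctor interviewed fewer than three critics*.
Adjuncts are opaque for quantifier raising; a quantifier in an adjunct stays inside it.
So the wide-scope reading for *fewer than three critics* is blocked.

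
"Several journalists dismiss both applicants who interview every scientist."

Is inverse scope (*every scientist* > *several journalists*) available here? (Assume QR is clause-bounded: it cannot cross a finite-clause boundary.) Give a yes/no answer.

*every scientist* is embedded in the relative clause *who interview every scientist* modifying *both applicants*.
Relative clauses block scope extraction: QR cannot target a position outside the modified NP.
Hence only narrow scope for *every scientist* (under *several journalists*) survives.

No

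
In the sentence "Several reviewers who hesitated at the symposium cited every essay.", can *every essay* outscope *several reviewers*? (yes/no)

Yes

The RC *who hesitated at the symposium* is an island, but *every essay* is not inside it — it is the matrix object, a clausemate of *several reviewers*.
No island intervenes, so both surface and inverse scope are derivable.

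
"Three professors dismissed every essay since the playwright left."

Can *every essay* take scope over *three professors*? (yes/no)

Yes

Neither queried DP is inside the adjunct, so the adjunct-island constraint does not apply.
QR within a single clause is free, so the lower quantifier may take scope over the higher one.
So *every essay* > *three professors* is among the available readings.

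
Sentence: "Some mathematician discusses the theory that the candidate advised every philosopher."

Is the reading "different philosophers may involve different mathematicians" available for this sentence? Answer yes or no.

No

That reading corresponds to *every philosopher* > *some mathematician*.
The target quantifier *every philosopher* is part of the complex NP *the theory that the candidate advised every philosopher*.
The complex NP is opaque for QR — the quantifier is frozen inside the noun's complement.
The inverse ordering *every philosopher* > *some mathematician* is therefore underivable.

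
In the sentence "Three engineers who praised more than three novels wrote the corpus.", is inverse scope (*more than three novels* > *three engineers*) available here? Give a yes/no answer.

Structurally, *more than three novels* is inside the relative clause *who praised more than three novels*.
QR out of a relative clause is ruled out by the relative-clause island constraint.
The inverse ordering *more than three novels* > *three engineers* is therefore underivable.

No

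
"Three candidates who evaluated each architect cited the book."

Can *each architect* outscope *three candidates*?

No

*each architect* sits inside the relative clause *who evaluated each architect*.
Relative clauses block scope extraction: QR cannot target a position outside the modified NP.
*each architect* is confined to the island and cannot take scope over *three candidates*.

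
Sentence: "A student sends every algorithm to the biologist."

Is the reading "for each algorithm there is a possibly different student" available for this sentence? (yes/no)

Yes

The described interpretation is the *every algorithm* > *a student* scoping.
*a student* and *every algorithm* are co-arguments of the matrix verb, with nothing but a clause-internal boundary between them.
QR within a single clause is free, so the lower quantifier may take scope over the higher one.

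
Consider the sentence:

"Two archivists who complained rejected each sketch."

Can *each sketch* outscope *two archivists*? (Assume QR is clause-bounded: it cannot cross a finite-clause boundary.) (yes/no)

*each sketch* sits in the matrix clause, not in the relative clause on *two archivists*.
Since no island is crossed, the inverse ordering is licensed alongside surface scope.

Yes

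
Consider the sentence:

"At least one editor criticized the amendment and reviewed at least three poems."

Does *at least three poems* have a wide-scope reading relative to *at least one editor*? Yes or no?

No

The DP *at least three poems* is contained in one conjunct of the coordinate structure (*reviewed at least three poems*).
Coordinate structures are islands for non-across-the-board movement, QR included.
Hence only narrow scope for *at least three poems* (under *at least one editor*) survives.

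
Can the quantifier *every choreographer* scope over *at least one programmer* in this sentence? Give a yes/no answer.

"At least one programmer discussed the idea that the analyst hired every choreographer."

The target quantifier *every choreographer* is part of the complex NP *the idea that the analyst hired every choreographer*.
A that-clause complement to a noun is an island; QR cannot cross the NP boundary.
Hence only narrow scope for *every choreographer* (under *at least one programmer*) survives.

No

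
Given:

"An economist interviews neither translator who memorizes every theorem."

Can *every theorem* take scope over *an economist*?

Structurally, *every theorem* is inside the relative clause *who memorizes every theorem* modifying *neither translator*.
The relative clause forms an island for QR, so the quantifier is confined to the head noun's restrictor.
*every theorem* is confined to the island and cannot take scope over *an economist*.
(Only the surface reading survives: one fixed economist with respect to all the relevant theorems.)

No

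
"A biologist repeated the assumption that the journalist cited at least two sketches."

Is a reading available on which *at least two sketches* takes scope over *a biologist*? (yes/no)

*at least two sketches* occurs within the complex NP *the assumption that the journalist cited at least two sketches*.
The complex NP is opaque for QR — the quantifier is frozen inside the noun's complement.
*at least two sketches* > *a biologist* would require crossing that boundary, which is illicit.

No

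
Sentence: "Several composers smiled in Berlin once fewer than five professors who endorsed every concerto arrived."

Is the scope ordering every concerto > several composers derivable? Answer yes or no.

No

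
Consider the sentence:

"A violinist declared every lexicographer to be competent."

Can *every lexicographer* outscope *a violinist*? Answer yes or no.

Yes

The ECM infinitive is scope-transparent — *every lexicographer* is free to raise above *a violinist*.
Clause-internal QR can adjoin the lower DP above the subject, yielding the inverse reading.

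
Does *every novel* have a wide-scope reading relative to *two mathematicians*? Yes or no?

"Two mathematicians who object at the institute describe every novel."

Yes

The relative clause *who object at the institute* modifies *two mathematicians*, but *every novel* is not inside that relative clause — it is an argument of the matrix verb.
QR within a single clause is free, so the lower quantifier may take scope over the higher one.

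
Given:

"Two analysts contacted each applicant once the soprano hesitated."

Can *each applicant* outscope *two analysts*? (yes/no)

Yes

Neither queried DP is inside the adjunct, so the adjunct-island constraint does not apply.
Clause-internal QR can adjoin the lower DP above the subject, yielding the inverse reading.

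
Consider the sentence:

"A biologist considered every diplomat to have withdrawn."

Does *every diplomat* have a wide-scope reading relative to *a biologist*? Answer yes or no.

Yes

ECM infinitives lack a CP barrier, so *every diplomat* can QR over the matrix subject *a biologist*.
QR within a single clause is free, so the lower quantifier may take scope over the higher one.
Both orderings are possible: *a biologist* > *every diplomat* and *every diplomat* > *a biologist*.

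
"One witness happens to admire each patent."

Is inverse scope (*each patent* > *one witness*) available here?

*each patent* is inside a raising infinitive, which is transparent to QR (no CP barrier), so it behaves as a matrix argument.
Nothing blocks QR of the lower DP to a position above the higher one, so inverse scope is available.

Yes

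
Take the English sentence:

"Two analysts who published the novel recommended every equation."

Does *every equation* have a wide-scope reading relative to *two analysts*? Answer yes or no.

Yes

The RC *who published the novel* is an island, but *every equation* is not inside it — it is the matrix object, a clausemate of *two analysts*.
QR within a single clause is free, so the lower quantifier may take scope over the higher one.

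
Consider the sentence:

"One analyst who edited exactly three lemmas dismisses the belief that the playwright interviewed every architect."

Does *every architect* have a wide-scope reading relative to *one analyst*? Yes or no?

*every architect* occurs within the complex NP *the belief that the playwright interviewed every architect*.
Noun-complement clauses are scope islands (the Complex NP Constraint): a quantifier inside one cannot scope into the matrix.
So *every architect* cannot raise high enough to outscope *one analyst*; only the surface ordering *one analyst* > *every architect* is available.
(Only the surface reading survives: one fixed analyst with respect to all the relevant architects.)

No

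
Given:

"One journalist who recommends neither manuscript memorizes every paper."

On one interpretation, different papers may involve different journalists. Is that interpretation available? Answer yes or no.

The paraphrase describes the scope ordering *every paper* > *one journalist*.
The RC *who recommends neither manuscript* is an island, but *every paper* is not inside it — it is the matrix object, a clausemate of *one journalist*.
Ordinary QR to a clause-peripheral position gives the wide-scope LF for the lower DP.

Yes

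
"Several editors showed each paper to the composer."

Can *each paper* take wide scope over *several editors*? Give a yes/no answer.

*several editors* and *each paper* are co-arguments of the matrix verb, with nothing but a clause-internal boundary between them.
Clause-internal QR can adjoin the lower DP above the subject, yielding the inverse reading.

Yes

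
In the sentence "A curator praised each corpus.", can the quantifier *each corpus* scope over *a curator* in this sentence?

Yes

*each corpus* is the matrix object and *a curator* the matrix subject; the two are clausemates.
QR within a single clause is free, so the lower quantifier may take scope over the higher one.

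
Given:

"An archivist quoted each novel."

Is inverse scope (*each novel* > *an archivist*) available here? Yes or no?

Both DPs are arguments of the same predicate; there is no clause or island boundary between them.
With no island boundary between them, the object can take inverse scope over the subject via ordinary QR within the clause.

Yes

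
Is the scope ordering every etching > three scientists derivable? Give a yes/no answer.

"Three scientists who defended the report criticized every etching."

Yes

*every etching* is a matrix argument; only *three scientists* is modified by the relative clause *who defended the report*, so the RC island is irrelevant to the target quantifier.
With no island boundary between them, the object can take inverse scope over the subject via ordinary QR within the clause.
Both orderings are possible: *three scientists* > *every etching* and *every etching* > *three scientists*.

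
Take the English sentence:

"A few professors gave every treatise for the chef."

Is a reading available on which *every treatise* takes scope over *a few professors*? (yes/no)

*every treatise* and *a few professors* are in the same minimal clause.
Clause-internal QR can adjoin the lower DP above the subject, yielding the inverse reading.
So *every treatise* > *a few professors* is among the available readings.

Yes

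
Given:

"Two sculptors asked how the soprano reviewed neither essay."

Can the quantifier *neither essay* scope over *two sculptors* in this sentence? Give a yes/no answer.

Structurally, *neither essay* is inside the embedded question *how the soprano reviewed neither essay*.
An indirect question is a wh-island; the filled [Spec,CP] blocks QR across the CP edge.
So *neither essay* cannot raise to a position above *two sculptors*.

No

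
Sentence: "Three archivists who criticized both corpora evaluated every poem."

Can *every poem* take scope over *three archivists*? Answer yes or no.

Although the sentence contains a relative clause (*who criticized both corpora*), *every poem* is outside it, in the matrix VP.
Ordinary QR to a clause-peripheral position gives the wide-scope LF for the lower DP.
The sentence is scopally ambiguous between *three archivists* > *every poem* and *every poem* > *three archivists*.

Yes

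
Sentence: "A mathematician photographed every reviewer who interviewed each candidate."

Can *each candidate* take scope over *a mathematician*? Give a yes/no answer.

The DP *each candidate* is contained in the relative clause *who interviewed each candidate* modifying *every reviewer*.
The relative clause forms an island for QR, so the quantifier is confined to the head noun's restrictor.
So the wide-scope reading for *each candidate* is blocked.

No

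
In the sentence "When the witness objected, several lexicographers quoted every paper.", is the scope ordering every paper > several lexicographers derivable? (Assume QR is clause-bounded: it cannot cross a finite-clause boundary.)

Yes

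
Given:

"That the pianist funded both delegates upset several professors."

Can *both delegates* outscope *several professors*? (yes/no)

No

*both delegates* occurs within the sentential subject *that the pianist funded both delegates*.
Clausal subjects are scope islands; QR from inside the subject into the matrix is barred.
There is no licit LF on which *both delegates* c-commands *several professors*.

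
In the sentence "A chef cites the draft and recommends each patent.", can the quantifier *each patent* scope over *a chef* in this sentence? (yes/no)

Structurally, *each patent* is inside one conjunct of the coordinate structure (*recommends each patent*).
Asymmetric QR out of one conjunct violates the Coordinate Structure Constraint.
*each patent* > *a chef* would require crossing that boundary, which is illicit.
(Only the surface reading survives: one fixed chef with respect to all the relevant patents.)

No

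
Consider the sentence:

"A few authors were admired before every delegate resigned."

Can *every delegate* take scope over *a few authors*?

No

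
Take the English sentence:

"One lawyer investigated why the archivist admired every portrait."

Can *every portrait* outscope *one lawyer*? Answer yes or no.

*every portrait* occurs within the embedded question *why the archivist admired every portrait*.
QR across an interrogative CP boundary is ruled out as a wh-island violation.
There is no licit LF on which *every portrait* c-commands *one lawyer*.

No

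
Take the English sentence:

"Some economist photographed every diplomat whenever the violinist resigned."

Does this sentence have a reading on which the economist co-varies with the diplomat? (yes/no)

The paraphrase describes the scope ordering *every diplomat* > *some economist*.
Although there is an adjunct clause, *every diplomat* is in the main clause, not inside the adjunct.
Since no island is crossed, the inverse ordering is licensed alongside surface scope.

Yes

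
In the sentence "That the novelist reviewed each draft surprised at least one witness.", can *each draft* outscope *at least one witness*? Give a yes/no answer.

*each draft* is embedded in the sentential subject *that the novelist reviewed each draft*.
The Sentential Subject Constraint rules out raising the quantifier out of the that-clause subject.
*each draft* is confined to the island and cannot take scope over *at least one witness*.

No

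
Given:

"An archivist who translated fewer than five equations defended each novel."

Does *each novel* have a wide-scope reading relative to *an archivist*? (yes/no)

The RC *who translated fewer than five equations* is an island, but *each novel* is not inside it — it is the matrix object, a clausemate of *an archivist*.
QR within a single clause is free, so the lower quantifier may take scope over the higher one.

Yes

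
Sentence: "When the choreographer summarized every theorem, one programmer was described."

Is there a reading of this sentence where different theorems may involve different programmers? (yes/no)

No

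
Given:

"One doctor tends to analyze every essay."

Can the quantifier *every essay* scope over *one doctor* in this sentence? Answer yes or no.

Yes

Raising constructions are monoclausal for scope purposes; *every essay* is not separated from *one doctor* by any island.
Clause-internal QR can adjoin the lower DP above the subject, yielding the inverse reading.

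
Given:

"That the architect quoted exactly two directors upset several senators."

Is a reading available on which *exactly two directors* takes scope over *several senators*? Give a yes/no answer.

No

Structurally, *exactly two directors* is inside the sentential subject *that the architect quoted exactly two directors*.
The subject-island constraint blocks QR out of a clausal subject.
The ordering *exactly two directors* > *several senators* is therefore underivable.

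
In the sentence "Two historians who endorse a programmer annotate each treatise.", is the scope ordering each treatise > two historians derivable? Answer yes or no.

*each treatise* sits in the matrix clause, not in the relative clause on *two historians*.
Clause-internal QR can adjoin the lower DP above the subject, yielding the inverse reading.

Yes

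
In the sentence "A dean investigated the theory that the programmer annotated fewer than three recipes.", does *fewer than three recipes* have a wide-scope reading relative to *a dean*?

No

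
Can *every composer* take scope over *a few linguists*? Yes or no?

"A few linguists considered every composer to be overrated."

Yes

The ECM infinitive is scope-transparent — *every composer* is free to raise above *a few linguists*.
QR within a single clause is free, so the lower quantifier may take scope over the higher one.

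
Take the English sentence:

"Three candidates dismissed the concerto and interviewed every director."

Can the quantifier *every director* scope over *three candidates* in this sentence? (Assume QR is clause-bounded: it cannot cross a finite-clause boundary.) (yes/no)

No

*every director* occurs within one conjunct of the coordinate structure (*interviewed every director*).
QR out of a conjunct would have to apply non-ATB, which the CSC forbids.
There is no licit LF on which *every director* c-commands *three candidates*.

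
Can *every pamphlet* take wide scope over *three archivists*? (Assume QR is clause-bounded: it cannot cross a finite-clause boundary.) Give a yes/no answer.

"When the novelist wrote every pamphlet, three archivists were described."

*every pamphlet* is embedded in the adjunct clause *when the novelist wrote every pamphlet*.
The adjunct-island constraint bars QR out of an adverbial clause.
So the wide-scope reading for *every pamphlet* is blocked.

No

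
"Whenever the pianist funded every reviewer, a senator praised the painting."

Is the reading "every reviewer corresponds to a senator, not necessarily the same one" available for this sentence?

This is the *every reviewer* > *a senator* reading.
*every reviewer* occurs within the adjunct clause *whenever the pianist funded every reviewer*.
Adjuncts are opaque for quantifier raising; a quantifier in an adjunct stays inside it.
So *every reviewer* cannot raise to a position above *a senator*.

No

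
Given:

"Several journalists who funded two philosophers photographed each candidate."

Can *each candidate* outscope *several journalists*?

Yes

The relative clause *who funded two philosophers* modifies *several journalists*, but *each candidate* is not inside that relative clause — it is an argument of the matrix verb.
With no island boundary between them, the object can take inverse scope over the subject via ordinary QR within the clause.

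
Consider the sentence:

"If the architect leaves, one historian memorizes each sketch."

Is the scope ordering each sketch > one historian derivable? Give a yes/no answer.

Yes

The adjunct island is irrelevant here — *each sketch* and *one historian* are both in the matrix clause.
Nothing blocks QR of the lower DP to a position above the higher one, so inverse scope is available.
So *each sketch* > *one historian* is among the available readings.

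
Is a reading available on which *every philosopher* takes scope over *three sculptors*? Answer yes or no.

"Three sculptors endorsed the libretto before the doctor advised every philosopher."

*every philosopher* occurs within the adjunct clause *before the doctor advised every philosopher*.
Adverbial clauses are not L-marked, so they are barriers for QR — the quantifier cannot escape the adjunct.
Hence only narrow scope for *every philosopher* (under *three sculptors*) survives.

No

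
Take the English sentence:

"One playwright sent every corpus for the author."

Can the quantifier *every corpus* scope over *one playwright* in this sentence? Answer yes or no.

*one playwright* and *every corpus* are co-arguments of the matrix verb, with nothing but a clause-internal boundary between them.
Since no island is crossed, the inverse ordering is licensed alongside surface scope.
The sentence is scopally ambiguous between *one playwright* > *every corpus* and *every corpus* > *one playwright*.

Yes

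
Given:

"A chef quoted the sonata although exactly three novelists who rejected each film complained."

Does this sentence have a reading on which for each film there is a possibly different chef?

No

That reading corresponds to *each film* > *a chef*.
The DP *each film* is contained in the relative clause *who rejected each film*, which is itself inside the adjunct *although exactly three novelists who rejected each film complained*.
Even if one barrier were somehow void, the other would still block QR.
So *each film* cannot raise high enough to outscope *a chef*; only the surface ordering *a chef* > *each film* is available.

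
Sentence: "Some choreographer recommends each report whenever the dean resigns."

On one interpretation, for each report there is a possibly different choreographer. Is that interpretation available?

That reading corresponds to *each report* > *some choreographer*.
Although there is an adjunct clause, *each report* is in the main clause, not inside the adjunct.
Nothing blocks QR of the lower DP to a position above the higher one, so inverse scope is available.

Yes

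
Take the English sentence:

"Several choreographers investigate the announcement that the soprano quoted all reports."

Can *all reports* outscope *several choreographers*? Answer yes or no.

Structurally, *all reports* is inside the complex NP *the announcement that the soprano quoted all reports*.
Noun-complement clauses are scope islands (the Complex NP Constraint): a quantifier inside one cannot scope into the matrix.
So *all reports* cannot raise to a position above *several choreographers*.

No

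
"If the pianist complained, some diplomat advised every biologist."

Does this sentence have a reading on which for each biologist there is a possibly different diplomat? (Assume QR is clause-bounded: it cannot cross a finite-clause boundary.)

Yes

The described interpretation is the *every biologist* > *some diplomat* scoping.
The adjunct clause does not contain *every biologist*, which is the matrix object.
Since no island is crossed, the inverse ordering is licensed alongside surface scope.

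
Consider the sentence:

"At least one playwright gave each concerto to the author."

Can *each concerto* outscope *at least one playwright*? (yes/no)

Yes

*each concerto* is the matrix object and *at least one playwright* the matrix subject; the two are clausemates.
Since no island is crossed, the inverse ordering is licensed alongside surface scope.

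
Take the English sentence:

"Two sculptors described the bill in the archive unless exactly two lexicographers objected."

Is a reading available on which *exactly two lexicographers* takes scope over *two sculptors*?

*exactly two lexicographers* sits inside the adjunct clause *unless exactly two lexicographers objected*.
Scope out of an adjunct clause is unavailable: QR respects the adjunct-island constraint.
So *exactly two lexicographers* cannot raise high enough to outscope *two sculptors*; only the surface ordering *two sculptors* > *exactly two lexicographers* is available.

No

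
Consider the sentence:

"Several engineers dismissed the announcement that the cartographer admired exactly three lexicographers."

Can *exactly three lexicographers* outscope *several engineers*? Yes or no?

The DP *exactly three lexicographers* is contained in the complex NP *the announcement that the cartographer admired exactly three lexicographers*.
The complex NP is opaque for QR — the quantifier is frozen inside the noun's complement.
The inverse ordering *exactly three lexicographers* > *several engineers* is therefore underivable.

No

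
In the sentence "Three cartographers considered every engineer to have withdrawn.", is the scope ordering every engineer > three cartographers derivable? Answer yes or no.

Yes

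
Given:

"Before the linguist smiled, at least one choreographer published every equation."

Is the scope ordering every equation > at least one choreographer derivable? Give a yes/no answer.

Although there is an adjunct clause, *every equation* is in the main clause, not inside the adjunct.
QR within a single clause is free, so the lower quantifier may take scope over the higher one.

Yes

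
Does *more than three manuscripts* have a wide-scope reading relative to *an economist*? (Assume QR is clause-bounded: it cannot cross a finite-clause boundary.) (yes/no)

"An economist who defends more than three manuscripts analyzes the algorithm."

No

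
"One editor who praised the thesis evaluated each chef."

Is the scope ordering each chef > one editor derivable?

The relative clause *who praised the thesis* modifies *one editor*, but *each chef* is not inside that relative clause — it is an argument of the matrix verb.
Ordinary QR to a clause-peripheral position gives the wide-scope LF for the lower DP.

Yes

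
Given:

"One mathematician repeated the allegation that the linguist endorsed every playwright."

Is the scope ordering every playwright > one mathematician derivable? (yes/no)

No

Structurally, *every playwright* is inside the complex NP *the allegation that the linguist endorsed every playwright*.
Since the clause is the complement of a nominal head, the CNPC blocks scope extraction.
*every playwright* is confined to the island and cannot take scope over *one mathematician*.
(Only the surface reading survives: one fixed mathematician with respect to all the relevant playwrights.)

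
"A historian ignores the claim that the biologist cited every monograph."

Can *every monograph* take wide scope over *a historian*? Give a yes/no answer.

The target quantifier *every monograph* is part of the complex NP *the claim that the biologist cited every monograph*.
Since the clause is the complement of a nominal head, the CNPC blocks scope extraction.
*every monograph* is confined to the island and cannot take scope over *a historian*.
(Only the surface reading survives: one fixed historian with respect to all the relevant monographs.)

No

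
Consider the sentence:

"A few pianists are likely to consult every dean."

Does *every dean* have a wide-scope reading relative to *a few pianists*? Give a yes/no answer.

Yes

*every dean* is the object of the infinitival complement of a raising predicate; raising infinitives are transparent for QR, so the two DPs are in effect clausemates.
Ordinary QR to a clause-peripheral position gives the wide-scope LF for the lower DP.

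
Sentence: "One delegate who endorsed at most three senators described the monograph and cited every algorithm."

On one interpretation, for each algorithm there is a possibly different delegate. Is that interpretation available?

The described interpretation is the *every algorithm* > *one delegate* scoping.
The target quantifier *every algorithm* is part of one conjunct of the coordinate structure (*cited every algorithm*).
Asymmetric QR out of one conjunct violates the Coordinate Structure Constraint.
Hence only narrow scope for *every algorithm* (under *one delegate*) survives.

No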